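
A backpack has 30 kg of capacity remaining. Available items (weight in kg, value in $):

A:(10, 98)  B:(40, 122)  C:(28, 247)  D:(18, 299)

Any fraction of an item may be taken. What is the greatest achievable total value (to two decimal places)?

414.64

Greedy by value/weight ratio, highest first.
Ratios (sorted): D 16.61, A 9.80, C 8.82, B 3.05
take D (18 @ 299); take A (10 @ 98); take 2/28 of C → 17.64. Capacity used 30/30.
Total value = 414.64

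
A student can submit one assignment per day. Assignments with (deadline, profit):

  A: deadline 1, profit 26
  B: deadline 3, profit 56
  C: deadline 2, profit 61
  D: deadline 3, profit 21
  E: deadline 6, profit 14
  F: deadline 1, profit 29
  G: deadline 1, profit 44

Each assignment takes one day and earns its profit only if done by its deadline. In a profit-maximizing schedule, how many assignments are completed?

Take jobs in profit order; each goes to the latest open slot no later than its deadline.
By profit: C(d2,61), B(d3,56), G(d1,44), F(d1,29), A(d1,26), D(d3,21), E(d6,14)
C→slot 2; B→slot 3; G→slot 1; F skipped; A skipped; D skipped; E→slot 6.
4 of 7 scheduled.

4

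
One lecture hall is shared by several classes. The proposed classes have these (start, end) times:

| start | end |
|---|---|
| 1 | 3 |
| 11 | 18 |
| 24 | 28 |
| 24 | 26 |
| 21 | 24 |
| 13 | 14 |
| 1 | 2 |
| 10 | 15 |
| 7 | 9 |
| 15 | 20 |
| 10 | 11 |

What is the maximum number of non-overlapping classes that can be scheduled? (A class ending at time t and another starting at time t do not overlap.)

Sorted by end: (1,2)  (1,3)  (7,9)  (10,11)  (13,14)  (10,15)  (11,18)  (15,20)  (21,24)  (24,26)  (24,28)
take (1,2); take (7,9); take (10,11); take (13,14); take (15,20); take (21,24); take (24,26).
Selected 7 classes.

7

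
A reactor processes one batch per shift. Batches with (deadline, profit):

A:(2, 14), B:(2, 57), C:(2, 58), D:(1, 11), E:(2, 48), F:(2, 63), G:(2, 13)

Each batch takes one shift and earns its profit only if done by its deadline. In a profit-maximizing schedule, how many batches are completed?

Take jobs in profit order; each goes to the latest open slot no later than its deadline.
By profit: F(d2,63), C(d2,58), B(d2,57), E(d2,48), A(d2,14), G(d2,13), D(d1,11)
F→slot 2; C→slot 1; B skipped; E skipped; A skipped; G skipped; D skipped.
2 of 7 scheduled.

2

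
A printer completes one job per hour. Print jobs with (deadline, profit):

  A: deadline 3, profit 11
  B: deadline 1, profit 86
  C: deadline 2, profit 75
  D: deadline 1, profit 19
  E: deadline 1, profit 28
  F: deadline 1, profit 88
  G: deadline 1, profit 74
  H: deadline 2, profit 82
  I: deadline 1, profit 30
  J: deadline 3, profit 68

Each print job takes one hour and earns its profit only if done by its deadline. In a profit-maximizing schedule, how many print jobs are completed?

3

Take jobs in profit order; each goes to the latest open slot no later than its deadline.
Profit order: F=88 B=86 H=82 C=75 G=74 J=68 I=30 E=28 D=19 A=11
Assign: F→slot 1, B skipped, H→slot 2, C skipped, G skipped, J→slot 3, I skipped, E skipped, D skipped, A skipped.
Slots: [1:F] [2:H] [3:J]
3 of 10 scheduled.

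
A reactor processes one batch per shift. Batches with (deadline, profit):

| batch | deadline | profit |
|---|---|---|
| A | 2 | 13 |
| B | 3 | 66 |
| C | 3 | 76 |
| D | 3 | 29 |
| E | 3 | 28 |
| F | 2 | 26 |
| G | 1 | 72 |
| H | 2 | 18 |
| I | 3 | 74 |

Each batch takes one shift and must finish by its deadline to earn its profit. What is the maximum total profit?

222

Profit order: C=76 I=74 G=72 B=66 D=29 E=28 F=26 H=18 A=13
Assign: C→slot 3, I→slot 2, G→slot 1, B skipped, D skipped, E skipped, F skipped, H skipped, A skipped.
Slots: [1:G] [2:I] [3:C]
Profit = 72 + 74 + 76 = 222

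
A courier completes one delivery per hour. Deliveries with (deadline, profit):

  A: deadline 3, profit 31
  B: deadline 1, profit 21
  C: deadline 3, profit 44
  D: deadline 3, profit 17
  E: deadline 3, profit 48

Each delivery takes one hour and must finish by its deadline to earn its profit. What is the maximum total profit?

Sort by profit descending; place each in the latest free slot ≤ its deadline.
By profit: E(d3,48), C(d3,44), A(d3,31), B(d1,21), D(d3,17)
E→slot 3; C→slot 2; A→slot 1; B skipped; D skipped.
Profit = 31 + 44 + 48 = 123

123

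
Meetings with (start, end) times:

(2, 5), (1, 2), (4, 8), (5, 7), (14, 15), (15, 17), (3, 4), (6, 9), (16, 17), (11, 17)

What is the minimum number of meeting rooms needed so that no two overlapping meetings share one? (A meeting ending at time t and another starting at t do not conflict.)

3

starts: [1, 2, 3, 4, 5, 6, 11, 14, 15, 16]
ends:   [2, 4, 5, 7, 8, 9, 15, 17, 17, 17]
s1→1 e2→0 s2→1 s3→2 e4→1 s4→2 e5→1 s5→2 s6→3  — peak 3.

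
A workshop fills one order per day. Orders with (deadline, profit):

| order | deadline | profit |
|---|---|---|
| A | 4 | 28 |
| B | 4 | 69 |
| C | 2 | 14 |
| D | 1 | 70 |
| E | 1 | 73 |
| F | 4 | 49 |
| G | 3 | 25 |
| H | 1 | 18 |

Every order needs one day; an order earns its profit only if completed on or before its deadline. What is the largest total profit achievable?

219

Take jobs in profit order; each goes to the latest open slot no later than its deadline.
By profit: E(d1,73), D(d1,70), B(d4,69), F(d4,49), A(d4,28), G(d3,25), H(d1,18), C(d2,14)
E→slot 1; D skipped; B→slot 4; F→slot 3; A→slot 2; G skipped; H skipped; C skipped.
Profit = 73 + 28 + 49 + 69 = 219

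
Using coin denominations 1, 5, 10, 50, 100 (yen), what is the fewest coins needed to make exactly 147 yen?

8

147 = 1×100 + 4×10 + 1×5 + 2×1
Total coins = 1 + 4 + 1 + 2 = 8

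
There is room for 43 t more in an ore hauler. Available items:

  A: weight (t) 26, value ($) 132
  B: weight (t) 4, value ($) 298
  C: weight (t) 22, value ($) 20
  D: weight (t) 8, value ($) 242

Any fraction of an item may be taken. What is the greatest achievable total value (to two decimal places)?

Ratios (sorted): B 74.50, D 30.25, A 5.08, C 0.91
take B (4 @ 298); take D (8 @ 242); take A (26 @ 132); take 5/22 of C → 4.55. Capacity used 43/43.
Total value = 676.55

676.55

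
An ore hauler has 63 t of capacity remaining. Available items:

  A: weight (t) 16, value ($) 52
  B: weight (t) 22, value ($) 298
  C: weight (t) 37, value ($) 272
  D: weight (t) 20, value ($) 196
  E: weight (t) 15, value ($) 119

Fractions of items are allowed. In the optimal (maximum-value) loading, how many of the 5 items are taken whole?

Greedy by value/weight ratio, highest first.
Ratios (sorted): B 13.55, D 9.80, E 7.93, C 7.35, A 3.25
take B (22 @ 298); take D (20 @ 196); take E (15 @ 119); take 6/37 of C → 44.11. Capacity used 63/63.
3 item(s) taken whole; one partial (take 6/37 of C).

3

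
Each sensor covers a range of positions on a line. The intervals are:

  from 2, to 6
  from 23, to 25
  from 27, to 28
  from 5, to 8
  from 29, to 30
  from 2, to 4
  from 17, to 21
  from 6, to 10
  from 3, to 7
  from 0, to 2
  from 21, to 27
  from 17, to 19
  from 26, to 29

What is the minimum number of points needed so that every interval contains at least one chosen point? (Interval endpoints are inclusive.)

Sort by right endpoint; whenever an interval is uncovered, place a point at its right end.
By right end: [0,2]  [2,4]  [2,6]  [3,7]  [5,8]  [6,10]  [17,19]  [17,21]  [23,25]  [21,27]  [27,28]  [26,29]  [29,30]
[0,2] uncovered → point at 2; [3,7] uncovered → point at 7; [17,19] uncovered → point at 19; [23,25] uncovered → point at 25; [27,28] uncovered → point at 28; [29,30] uncovered → point at 30.
Points: 2, 7, 19, 25, 28, 30 (6 total).

6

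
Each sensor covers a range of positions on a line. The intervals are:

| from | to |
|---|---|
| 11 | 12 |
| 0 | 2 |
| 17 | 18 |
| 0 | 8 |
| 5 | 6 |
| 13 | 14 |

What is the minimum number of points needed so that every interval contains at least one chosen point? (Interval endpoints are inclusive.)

5

Process intervals by earliest right end; each time one isn't hit yet, stab at its right endpoint.
By right end: [0,2]  [5,6]  [0,8]  [11,12]  [13,14]  [17,18]
[0,2] uncovered → point at 2; [5,6] uncovered → point at 6; [11,12] uncovered → point at 12; [13,14] uncovered → point at 14; [17,18] uncovered → point at 18.
Points: 2, 6, 12, 14, 18 (5 total).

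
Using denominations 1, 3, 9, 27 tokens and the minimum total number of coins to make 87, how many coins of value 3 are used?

2

87 − 3×27→6 − 2×3→0
Count of 3: 2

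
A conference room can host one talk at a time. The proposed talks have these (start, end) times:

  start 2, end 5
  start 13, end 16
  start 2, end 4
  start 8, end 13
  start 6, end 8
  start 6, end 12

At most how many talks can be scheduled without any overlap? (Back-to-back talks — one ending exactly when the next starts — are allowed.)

Sort by end time and greedily take each interval whose start is ≥ the last chosen end.
Sorted by end: (2,4)  (2,5)  (6,8)  (6,12)  (8,13)  (13,16)
take (2,4); skip (2,5); take (6,8); take (8,13); take (13,16).
Selected 4 talks.

4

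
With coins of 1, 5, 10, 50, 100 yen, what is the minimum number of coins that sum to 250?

3

Use the largest denomination that fits, subtract, and repeat.
250 − 2×100→50 − 1×50→0
Total coins = 2 + 1 = 3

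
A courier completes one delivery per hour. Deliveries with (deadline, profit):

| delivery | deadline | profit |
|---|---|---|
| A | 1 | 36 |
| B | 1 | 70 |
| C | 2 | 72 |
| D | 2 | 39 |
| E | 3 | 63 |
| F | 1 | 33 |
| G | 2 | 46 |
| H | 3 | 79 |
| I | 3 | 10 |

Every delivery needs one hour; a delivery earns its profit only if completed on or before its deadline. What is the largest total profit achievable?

221

By profit: H(d3,79), C(d2,72), B(d1,70), E(d3,63), G(d2,46), D(d2,39), A(d1,36), F(d1,33), I(d3,10)
H→slot 3; C→slot 2; B→slot 1; E skipped; G skipped; D skipped; A skipped; F skipped; I skipped.
Profit = 70 + 72 + 79 = 221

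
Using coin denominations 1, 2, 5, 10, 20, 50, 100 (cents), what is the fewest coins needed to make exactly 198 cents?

Use the largest denomination that fits, subtract, and repeat.
198 − 1×100→98 − 1×50→48 − 2×20→8 − 1×5→3 − 1×2→1 − 1×1→0
Total coins = 1 + 1 + 2 + 1 + 1 + 1 = 7

7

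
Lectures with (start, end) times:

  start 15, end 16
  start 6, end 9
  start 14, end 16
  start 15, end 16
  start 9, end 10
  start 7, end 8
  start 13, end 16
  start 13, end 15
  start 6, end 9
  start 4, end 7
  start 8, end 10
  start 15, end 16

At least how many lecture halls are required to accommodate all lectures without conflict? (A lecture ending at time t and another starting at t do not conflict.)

Count concurrent intervals with a sweep; the peak is the room count.
Events (time:±→running): 4:+→1 6:+→2 6:+→3 7:-→2 7:+→3 8:-→2 8:+→3 9:-→2 9:-→1 9:+→2 10:-→1 10:-→0 13:+→1 13:+→2 14:+→3 15:-→2 15:+→3 15:+→4 15:+→5 … peak 5.

5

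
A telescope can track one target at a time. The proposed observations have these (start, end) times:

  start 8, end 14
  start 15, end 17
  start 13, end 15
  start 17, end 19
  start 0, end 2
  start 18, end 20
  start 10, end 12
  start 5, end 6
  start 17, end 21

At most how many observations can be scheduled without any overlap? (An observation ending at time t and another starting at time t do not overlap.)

Greedy by earliest finish: after sorting by end time, pick each interval compatible with the last pick.
Sorted by end: (0,2)  (5,6)  (10,12)  (8,14)  (13,15)  (15,17)  (17,19)  (18,20)  (17,21)
take (0,2); take (5,6); take (10,12); skip (8,14); take (13,15); take (15,17); take (17,19); skip (17,21).
Selected 6 observations.

6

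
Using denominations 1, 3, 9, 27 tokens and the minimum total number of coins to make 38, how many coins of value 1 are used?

Use the largest denomination that fits, subtract, and repeat.
38 − 1×27→11 − 1×9→2 − 2×1→0
Count of 1: 2

2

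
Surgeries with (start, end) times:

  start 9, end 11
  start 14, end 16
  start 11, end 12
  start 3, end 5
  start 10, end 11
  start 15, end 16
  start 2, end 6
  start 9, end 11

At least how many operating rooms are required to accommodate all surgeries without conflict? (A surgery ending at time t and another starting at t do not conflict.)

3

The answer is the maximum number of intervals overlapping at any instant.
Events (time:±→running): 2:+→1 3:+→2 5:-→1 6:-→0 9:+→1 9:+→2 10:+→3 … peak 3.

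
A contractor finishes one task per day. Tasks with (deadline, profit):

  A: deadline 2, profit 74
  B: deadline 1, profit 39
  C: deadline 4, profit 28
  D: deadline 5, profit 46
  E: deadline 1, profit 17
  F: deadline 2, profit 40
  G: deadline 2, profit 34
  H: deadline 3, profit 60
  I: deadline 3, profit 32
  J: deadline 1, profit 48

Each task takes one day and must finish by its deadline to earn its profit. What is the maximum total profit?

256

Profit order: A=74 H=60 J=48 D=46 F=40 B=39 G=34 I=32 C=28 E=17
Assign: A→slot 2, H→slot 3, J→slot 1, D→slot 5, F skipped, B skipped, G skipped, I skipped, C→slot 4, E skipped.
Slots: [1:J] [2:A] [3:H] [4:C] [5:D]
Profit = 48 + 74 + 60 + 28 + 46 = 256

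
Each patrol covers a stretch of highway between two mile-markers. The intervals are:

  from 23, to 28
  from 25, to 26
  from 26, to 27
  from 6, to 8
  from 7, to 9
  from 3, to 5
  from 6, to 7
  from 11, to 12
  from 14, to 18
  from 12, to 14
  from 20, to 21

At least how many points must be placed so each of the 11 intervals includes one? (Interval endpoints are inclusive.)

6

Process intervals by earliest right end; each time one isn't hit yet, stab at its right endpoint.
Sorted: [3,5] [6,7] [6,8] [7,9] [11,12] [12,14] [14,18] [20,21] [25,26] [26,27] [23,28]
{[3,5]} hit by 5; {[6,7],[6,8],[7,9]} hit by 7; {[11,12],[12,14]} hit by 12; {[14,18]} hit by 18; {[20,21]} hit by 21; {[25,26],[26,27],[23,28]} hit by 26.
Points: 5, 7, 12, 18, 21, 26 (6 total).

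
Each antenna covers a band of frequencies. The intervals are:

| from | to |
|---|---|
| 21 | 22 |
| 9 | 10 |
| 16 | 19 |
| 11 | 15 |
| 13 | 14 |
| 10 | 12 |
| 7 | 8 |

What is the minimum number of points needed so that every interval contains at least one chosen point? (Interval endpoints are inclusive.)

5

Process intervals by earliest right end; each time one isn't hit yet, stab at its right endpoint.
Sorted: [7,8] [9,10] [10,12] [13,14] [11,15] [16,19] [21,22]
{[7,8]} hit by 8; {[9,10],[10,12]} hit by 10; {[13,14],[11,15]} hit by 14; {[16,19]} hit by 19; {[21,22]} hit by 22.
Points: 8, 10, 14, 19, 22 (5 total).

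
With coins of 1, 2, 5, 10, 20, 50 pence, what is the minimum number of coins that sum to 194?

7

Greedy: take as many of the largest coin as possible, then repeat with the remainder.
194 − 3×50→44 − 2×20→4 − 2×2→0
Total coins = 3 + 2 + 2 = 7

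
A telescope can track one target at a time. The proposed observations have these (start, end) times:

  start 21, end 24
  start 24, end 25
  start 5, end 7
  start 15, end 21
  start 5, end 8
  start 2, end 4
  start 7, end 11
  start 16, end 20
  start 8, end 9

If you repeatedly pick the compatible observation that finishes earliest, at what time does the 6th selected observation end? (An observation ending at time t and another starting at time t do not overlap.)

Sort by end time and greedily take each interval whose start is ≥ the last chosen end.
Sorted by end: (2,4)  (5,7)  (5,8)  (8,9)  (7,11)  (16,20)  (15,21)  (21,24)  (24,25)
take (2,4); take (5,7); take (8,9); take (16,20); skip (15,21); take (21,24); take (24,25).
Selected: (2,4) (5,7) (8,9) (16,20) (21,24) (24,25)

25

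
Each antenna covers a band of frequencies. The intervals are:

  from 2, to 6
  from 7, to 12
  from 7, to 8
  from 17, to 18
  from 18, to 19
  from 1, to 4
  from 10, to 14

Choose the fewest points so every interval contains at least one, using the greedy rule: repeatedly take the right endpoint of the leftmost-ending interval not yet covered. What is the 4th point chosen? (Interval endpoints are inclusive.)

18

Sorted: [1,4] [2,6] [7,8] [7,12] [10,14] [17,18] [18,19]
{[1,4],[2,6]} hit by 4; {[7,8],[7,12]} hit by 8; {[10,14]} hit by 14; {[17,18],[18,19]} hit by 18.
Points: 4, 8, 14, 18 (4 total).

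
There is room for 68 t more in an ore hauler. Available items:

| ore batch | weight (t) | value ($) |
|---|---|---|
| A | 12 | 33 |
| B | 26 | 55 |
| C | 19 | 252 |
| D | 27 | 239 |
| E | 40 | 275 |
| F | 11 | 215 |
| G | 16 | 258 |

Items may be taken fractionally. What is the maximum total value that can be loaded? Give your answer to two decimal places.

919.74

Sort by value per unit weight and fill in that order.
Ratios (sorted): F 19.55, G 16.12, C 13.26, D 8.85, E 6.88, A 2.75, B 2.12
take F (11 @ 215); take G (16 @ 258); take C (19 @ 252); take 22/27 of D → 194.74. Capacity used 68/68.
Total value = 919.74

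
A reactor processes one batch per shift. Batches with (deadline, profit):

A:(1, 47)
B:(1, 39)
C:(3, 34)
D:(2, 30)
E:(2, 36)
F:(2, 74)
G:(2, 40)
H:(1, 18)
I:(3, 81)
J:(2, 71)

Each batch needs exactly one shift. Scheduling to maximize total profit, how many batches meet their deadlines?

Sort by profit descending; place each in the latest free slot ≤ its deadline.
Profit order: I=81 F=74 J=71 A=47 G=40 B=39 E=36 C=34 D=30 H=18
Assign: I→slot 3, F→slot 2, J→slot 1, A skipped, G skipped, B skipped, E skipped, C skipped, D skipped, H skipped.
Slots: [1:J] [2:F] [3:I]
3 of 10 scheduled.

3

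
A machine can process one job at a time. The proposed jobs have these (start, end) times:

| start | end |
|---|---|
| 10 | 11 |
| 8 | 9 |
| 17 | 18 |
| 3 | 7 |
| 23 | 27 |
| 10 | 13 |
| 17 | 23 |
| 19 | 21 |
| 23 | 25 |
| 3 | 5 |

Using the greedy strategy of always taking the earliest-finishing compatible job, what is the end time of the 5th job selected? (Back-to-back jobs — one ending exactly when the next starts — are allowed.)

Greedy by earliest finish: after sorting by end time, pick each interval compatible with the last pick.
By end time: (3,5), (3,7), (8,9), (10,11), (10,13), (17,18), (19,21), (17,23), (23,25), (23,27).
Pick (3,5); next start ≥ 5 → (8,9); next start ≥ 9 → (10,11); next start ≥ 11 → (17,18); next start ≥ 18 → (19,21); next start ≥ 21 → (23,25).
Selected: (3,5) (8,9) (10,11) (17,18) (19,21) (23,25)

21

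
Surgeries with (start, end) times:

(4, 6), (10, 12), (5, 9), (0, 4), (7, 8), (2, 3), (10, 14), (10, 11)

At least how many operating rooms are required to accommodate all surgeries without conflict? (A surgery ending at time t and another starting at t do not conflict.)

Events (time:±→running): 0:+→1 2:+→2 3:-→1 4:-→0 4:+→1 5:+→2 6:-→1 7:+→2 8:-→1 9:-→0 10:+→1 10:+→2 10:+→3 … peak 3.

3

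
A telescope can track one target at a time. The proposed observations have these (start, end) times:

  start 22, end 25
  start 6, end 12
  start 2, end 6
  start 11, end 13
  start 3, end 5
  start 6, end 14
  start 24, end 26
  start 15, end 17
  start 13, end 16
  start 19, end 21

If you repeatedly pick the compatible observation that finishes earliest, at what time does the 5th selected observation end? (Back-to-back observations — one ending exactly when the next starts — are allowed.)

25

Greedy by earliest finish: after sorting by end time, pick each interval compatible with the last pick.
Sorted by end: (3,5)  (2,6)  (6,12)  (11,13)  (6,14)  (13,16)  (15,17)  (19,21)  (22,25)  (24,26)
take (3,5); take (6,12); skip (11,13); take (13,16); skip (15,17); take (19,21); take (22,25); skip (24,26).
Selected: (3,5) (6,12) (13,16) (19,21) (22,25)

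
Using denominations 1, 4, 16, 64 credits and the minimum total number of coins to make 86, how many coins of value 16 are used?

Greedy: take as many of the largest coin as possible, then repeat with the remainder.
86 = 1×64 + 1×16 + 1×4 + 2×1
Count of 16: 1

1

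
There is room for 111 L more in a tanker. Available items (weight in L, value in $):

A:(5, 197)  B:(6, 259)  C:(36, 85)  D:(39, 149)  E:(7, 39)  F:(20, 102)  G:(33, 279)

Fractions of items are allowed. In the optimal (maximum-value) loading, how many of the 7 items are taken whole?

6

Sort by value per unit weight and fill in that order.
Ratios (sorted): B 43.17, A 39.40, G 8.45, E 5.57, F 5.10, D 3.82, C 2.36
take B (6 @ 259); take A (5 @ 197); take G (33 @ 279); take E (7 @ 39); take F (20 @ 102); take D (39 @ 149); take 1/36 of C → 2.36. Capacity used 111/111.
6 item(s) taken whole; one partial (take 1/36 of C).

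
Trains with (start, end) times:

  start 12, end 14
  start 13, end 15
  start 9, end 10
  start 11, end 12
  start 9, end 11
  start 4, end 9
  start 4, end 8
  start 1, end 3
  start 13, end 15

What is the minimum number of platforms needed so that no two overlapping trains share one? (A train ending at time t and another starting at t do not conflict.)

3

Events (time:±→running): 1:+→1 3:-→0 4:+→1 4:+→2 8:-→1 9:-→0 9:+→1 9:+→2 10:-→1 11:-→0 11:+→1 12:-→0 12:+→1 13:+→2 13:+→3 … peak 3.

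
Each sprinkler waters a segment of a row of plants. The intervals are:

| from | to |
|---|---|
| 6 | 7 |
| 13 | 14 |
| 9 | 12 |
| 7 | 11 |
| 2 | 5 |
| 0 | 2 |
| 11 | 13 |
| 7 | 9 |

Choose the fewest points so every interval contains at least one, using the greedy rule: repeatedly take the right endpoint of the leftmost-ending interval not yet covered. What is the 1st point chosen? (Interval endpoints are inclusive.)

2

Sort by right endpoint; whenever an interval is uncovered, place a point at its right end.
By right end: [0,2]  [2,5]  [6,7]  [7,9]  [7,11]  [9,12]  [11,13]  [13,14]
[0,2] uncovered → point at 2; [6,7] uncovered → point at 7; [9,12] uncovered → point at 12; [13,14] uncovered → point at 14.
Points: 2, 7, 12, 14 (4 total).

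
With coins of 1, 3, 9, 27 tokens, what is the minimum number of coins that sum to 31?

3

Greedy: take as many of the largest coin as possible, then repeat with the remainder.
31 − 1×27→4 − 1×3→1 − 1×1→0
Total coins = 1 + 1 + 1 = 3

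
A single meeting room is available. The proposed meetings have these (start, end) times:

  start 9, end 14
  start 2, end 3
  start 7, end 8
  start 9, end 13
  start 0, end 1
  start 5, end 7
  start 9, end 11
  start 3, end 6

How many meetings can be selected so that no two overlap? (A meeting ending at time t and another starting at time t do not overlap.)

By end time: (0,1), (2,3), (3,6), (5,7), (7,8), (9,11), (9,13), (9,14).
Pick (0,1); next start ≥ 1 → (2,3); next start ≥ 3 → (3,6); next start ≥ 6 → (7,8); next start ≥ 8 → (9,11).
Selected 5 meetings.

5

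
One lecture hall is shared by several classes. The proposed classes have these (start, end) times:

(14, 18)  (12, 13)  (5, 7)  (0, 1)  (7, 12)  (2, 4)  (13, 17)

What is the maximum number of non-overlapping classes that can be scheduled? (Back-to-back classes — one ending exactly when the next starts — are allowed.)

6

Sort by end time and greedily take each interval whose start is ≥ the last chosen end.
By end time: (0,1), (2,4), (5,7), (7,12), (12,13), (13,17), (14,18).
Pick (0,1); next start ≥ 1 → (2,4); next start ≥ 4 → (5,7); next start ≥ 7 → (7,12); next start ≥ 12 → (12,13); next start ≥ 13 → (13,17).
Selected 6 classes.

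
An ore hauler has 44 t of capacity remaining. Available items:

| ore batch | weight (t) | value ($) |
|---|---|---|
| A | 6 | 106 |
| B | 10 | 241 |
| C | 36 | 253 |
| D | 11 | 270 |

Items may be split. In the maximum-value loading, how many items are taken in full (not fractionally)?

Order: D (270/11=24.55) > B (241/10=24.10) > A (106/6=17.67) > C (253/36=7.03)
Fill: take D (11 @ 270) → take B (10 @ 241) → take A (6 @ 106) → take 17/36 of C → 119.47; 44/44 used.
3 item(s) taken whole; one partial (take 17/36 of C).

3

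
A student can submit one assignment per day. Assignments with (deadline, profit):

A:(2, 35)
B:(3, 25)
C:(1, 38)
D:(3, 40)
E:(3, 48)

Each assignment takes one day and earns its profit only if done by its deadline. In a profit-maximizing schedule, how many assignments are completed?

Profit order: E=48 D=40 C=38 A=35 B=25
Assign: E→slot 3, D→slot 2, C→slot 1, A skipped, B skipped.
Slots: [1:C] [2:D] [3:E]
3 of 5 scheduled.

3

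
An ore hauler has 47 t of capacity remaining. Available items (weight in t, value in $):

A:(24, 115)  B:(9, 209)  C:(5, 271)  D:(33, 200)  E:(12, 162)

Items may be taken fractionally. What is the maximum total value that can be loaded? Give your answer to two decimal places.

769.27

Greedy by value/weight ratio, highest first.
Ratios (sorted): C 54.20, B 23.22, E 13.50, D 6.06, A 4.79
take C (5 @ 271); take B (9 @ 209); take E (12 @ 162); take 21/33 of D → 127.27. Capacity used 47/47.
Total value = 769.27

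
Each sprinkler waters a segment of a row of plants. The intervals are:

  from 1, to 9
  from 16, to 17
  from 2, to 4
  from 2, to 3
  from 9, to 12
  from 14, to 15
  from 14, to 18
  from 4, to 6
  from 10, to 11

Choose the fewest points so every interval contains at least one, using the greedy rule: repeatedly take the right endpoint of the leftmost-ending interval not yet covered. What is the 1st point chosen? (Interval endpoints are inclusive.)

3

Sorted: [2,3] [2,4] [4,6] [1,9] [10,11] [9,12] [14,15] [16,17] [14,18]
{[2,3],[2,4]} hit by 3; {[4,6],[1,9]} hit by 6; {[10,11],[9,12]} hit by 11; {[14,15]} hit by 15; {[16,17],[14,18]} hit by 17.
Points: 3, 6, 11, 15, 17 (5 total).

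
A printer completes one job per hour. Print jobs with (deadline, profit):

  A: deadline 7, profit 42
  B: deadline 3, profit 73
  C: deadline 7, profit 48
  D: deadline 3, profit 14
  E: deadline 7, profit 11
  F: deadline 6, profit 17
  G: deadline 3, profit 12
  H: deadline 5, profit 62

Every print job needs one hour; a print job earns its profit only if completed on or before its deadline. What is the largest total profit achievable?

268

Sort by profit descending; place each in the latest free slot ≤ its deadline.
By profit: B(d3,73), H(d5,62), C(d7,48), A(d7,42), F(d6,17), D(d3,14), G(d3,12), E(d7,11)
B→slot 3; H→slot 5; C→slot 7; A→slot 6; F→slot 4; D→slot 2; G→slot 1; E skipped.
Profit = 12 + 14 + 73 + 17 + 62 + 42 + 48 = 268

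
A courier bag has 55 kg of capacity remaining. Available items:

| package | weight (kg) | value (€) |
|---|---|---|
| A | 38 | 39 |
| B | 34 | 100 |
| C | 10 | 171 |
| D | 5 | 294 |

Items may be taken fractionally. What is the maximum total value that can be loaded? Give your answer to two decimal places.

Sort by value per unit weight and fill in that order.
Order: D (294/5=58.80) > C (171/10=17.10) > B (100/34=2.94) > A (39/38=1.03)
Fill: take D (5 @ 294) → take C (10 @ 171) → take B (34 @ 100) → take 6/38 of A → 6.16; 55/55 used.
Total value = 571.16

571.16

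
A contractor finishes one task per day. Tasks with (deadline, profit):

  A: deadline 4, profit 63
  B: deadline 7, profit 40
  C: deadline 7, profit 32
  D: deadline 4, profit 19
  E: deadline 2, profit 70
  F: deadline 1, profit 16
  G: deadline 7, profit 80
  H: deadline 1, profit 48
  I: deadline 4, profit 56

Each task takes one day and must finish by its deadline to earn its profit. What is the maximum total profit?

389

By profit: G(d7,80), E(d2,70), A(d4,63), I(d4,56), H(d1,48), B(d7,40), C(d7,32), D(d4,19), F(d1,16)
G→slot 7; E→slot 2; A→slot 4; I→slot 3; H→slot 1; B→slot 6; C→slot 5; D skipped; F skipped.
Profit = 48 + 70 + 56 + 63 + 32 + 40 + 80 = 389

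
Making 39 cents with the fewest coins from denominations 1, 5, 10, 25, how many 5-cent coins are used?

0

Greedy: take as many of the largest coin as possible, then repeat with the remainder.
39 = 1×25 + 1×10 + 4×1
Count of 5: 0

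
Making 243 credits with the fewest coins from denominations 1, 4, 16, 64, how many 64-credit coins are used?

3

243 = 3×64 + 3×16 + 3×1
Count of 64: 3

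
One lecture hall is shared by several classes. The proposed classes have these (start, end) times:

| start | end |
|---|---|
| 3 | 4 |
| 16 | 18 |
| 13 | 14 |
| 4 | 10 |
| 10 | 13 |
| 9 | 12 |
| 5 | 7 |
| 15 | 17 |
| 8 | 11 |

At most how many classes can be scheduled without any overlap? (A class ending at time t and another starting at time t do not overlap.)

5

Order by finish time; keep every interval that doesn't clash with the previous kept one.
By end time: (3,4), (5,7), (4,10), (8,11), (9,12), (10,13), (13,14), (15,17), (16,18).
Pick (3,4); next start ≥ 4 → (5,7); next start ≥ 7 → (8,11); next start ≥ 11 → (13,14); next start ≥ 14 → (15,17).
Selected 5 classes.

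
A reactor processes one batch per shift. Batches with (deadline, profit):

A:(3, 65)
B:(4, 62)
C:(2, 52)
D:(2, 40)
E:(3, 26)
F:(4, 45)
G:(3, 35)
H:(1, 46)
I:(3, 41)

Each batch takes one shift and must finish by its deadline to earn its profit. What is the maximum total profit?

Take jobs in profit order; each goes to the latest open slot no later than its deadline.
By profit: A(d3,65), B(d4,62), C(d2,52), H(d1,46), F(d4,45), I(d3,41), D(d2,40), G(d3,35), E(d3,26)
A→slot 3; B→slot 4; C→slot 2; H→slot 1; F skipped; I skipped; D skipped; G skipped; E skipped.
Profit = 46 + 52 + 65 + 62 = 225

225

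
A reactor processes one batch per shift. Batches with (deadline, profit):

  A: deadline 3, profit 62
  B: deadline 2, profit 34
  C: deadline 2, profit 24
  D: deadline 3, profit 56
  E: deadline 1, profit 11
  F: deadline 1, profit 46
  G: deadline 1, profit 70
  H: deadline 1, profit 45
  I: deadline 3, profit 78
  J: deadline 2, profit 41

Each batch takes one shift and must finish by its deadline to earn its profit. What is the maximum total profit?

210

Profit order: I=78 G=70 A=62 D=56 F=46 H=45 J=41 B=34 C=24 E=11
Assign: I→slot 3, G→slot 1, A→slot 2, D skipped, F skipped, H skipped, J skipped, B skipped, C skipped, E skipped.
Slots: [1:G] [2:A] [3:I]
Profit = 70 + 62 + 78 = 210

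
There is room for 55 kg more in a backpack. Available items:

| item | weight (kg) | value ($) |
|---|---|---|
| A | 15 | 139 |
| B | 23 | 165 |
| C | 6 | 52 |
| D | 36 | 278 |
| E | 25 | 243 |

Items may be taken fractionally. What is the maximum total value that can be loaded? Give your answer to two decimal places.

503.50

Ratios (sorted): E 9.72, A 9.27, C 8.67, D 7.72, B 7.17
take E (25 @ 243); take A (15 @ 139); take C (6 @ 52); take 9/36 of D → 69.50. Capacity used 55/55.
Total value = 503.50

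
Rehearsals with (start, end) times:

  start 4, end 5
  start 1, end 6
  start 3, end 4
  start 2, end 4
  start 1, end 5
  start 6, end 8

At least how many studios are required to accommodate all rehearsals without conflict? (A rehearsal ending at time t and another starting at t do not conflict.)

4

The answer is the maximum number of intervals overlapping at any instant.
starts: [1, 1, 2, 3, 4, 6]
ends:   [4, 4, 5, 5, 6, 8]
s1→1 s1→2 s2→3 s3→4  — peak 4.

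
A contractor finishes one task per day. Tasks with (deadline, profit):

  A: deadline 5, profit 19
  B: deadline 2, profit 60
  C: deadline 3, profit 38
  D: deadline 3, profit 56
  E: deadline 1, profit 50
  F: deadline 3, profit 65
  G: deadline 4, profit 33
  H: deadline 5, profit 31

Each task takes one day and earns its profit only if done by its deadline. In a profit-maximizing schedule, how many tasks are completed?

5

Sort by profit descending; place each in the latest free slot ≤ its deadline.
By profit: F(d3,65), B(d2,60), D(d3,56), E(d1,50), C(d3,38), G(d4,33), H(d5,31), A(d5,19)
F→slot 3; B→slot 2; D→slot 1; E skipped; C skipped; G→slot 4; H→slot 5; A skipped.
5 of 8 scheduled.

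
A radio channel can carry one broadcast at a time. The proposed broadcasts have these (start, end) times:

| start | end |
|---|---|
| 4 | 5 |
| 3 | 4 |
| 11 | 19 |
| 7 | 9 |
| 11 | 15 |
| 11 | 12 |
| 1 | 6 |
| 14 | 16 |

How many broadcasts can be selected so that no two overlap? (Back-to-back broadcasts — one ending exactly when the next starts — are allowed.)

5

Greedy by earliest finish: after sorting by end time, pick each interval compatible with the last pick.
By end time: (3,4), (4,5), (1,6), (7,9), (11,12), (11,15), (14,16), (11,19).
Pick (3,4); next start ≥ 4 → (4,5); next start ≥ 5 → (7,9); next start ≥ 9 → (11,12); next start ≥ 12 → (14,16).
Selected 5 broadcasts.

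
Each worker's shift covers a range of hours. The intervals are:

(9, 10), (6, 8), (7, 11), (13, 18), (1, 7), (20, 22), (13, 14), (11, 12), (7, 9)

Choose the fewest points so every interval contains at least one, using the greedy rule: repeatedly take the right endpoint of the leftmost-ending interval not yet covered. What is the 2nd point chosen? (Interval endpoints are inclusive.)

10

Sort by right endpoint; whenever an interval is uncovered, place a point at its right end.
Sorted: [1,7] [6,8] [7,9] [9,10] [7,11] [11,12] [13,14] [13,18] [20,22]
{[1,7],[6,8],[7,9]} hit by 7; {[9,10],[7,11]} hit by 10; {[11,12]} hit by 12; {[13,14],[13,18]} hit by 14; {[20,22]} hit by 22.
Points: 7, 10, 12, 14, 22 (5 total).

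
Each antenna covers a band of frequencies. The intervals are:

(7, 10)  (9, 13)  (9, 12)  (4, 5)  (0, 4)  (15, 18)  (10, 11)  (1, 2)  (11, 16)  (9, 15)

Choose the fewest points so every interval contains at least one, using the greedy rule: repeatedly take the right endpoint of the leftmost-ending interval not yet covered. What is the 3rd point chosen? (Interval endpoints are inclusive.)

Sort by right endpoint; whenever an interval is uncovered, place a point at its right end.
By right end: [1,2]  [0,4]  [4,5]  [7,10]  [10,11]  [9,12]  [9,13]  [9,15]  [11,16]  [15,18]
[1,2] uncovered → point at 2; [4,5] uncovered → point at 5; [7,10] uncovered → point at 10; [11,16] uncovered → point at 16.
Points: 2, 5, 10, 16 (4 total).

10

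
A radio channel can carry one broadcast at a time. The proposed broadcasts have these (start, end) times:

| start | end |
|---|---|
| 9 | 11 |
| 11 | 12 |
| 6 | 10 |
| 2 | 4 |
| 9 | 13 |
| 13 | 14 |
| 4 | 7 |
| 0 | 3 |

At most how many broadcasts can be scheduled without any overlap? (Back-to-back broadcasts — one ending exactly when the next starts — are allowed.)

Greedy by earliest finish: after sorting by end time, pick each interval compatible with the last pick.
By end time: (0,3), (2,4), (4,7), (6,10), (9,11), (11,12), (9,13), (13,14).
Pick (0,3); next start ≥ 3 → (4,7); next start ≥ 7 → (9,11); next start ≥ 11 → (11,12); next start ≥ 12 → (13,14).
Selected 5 broadcasts.

5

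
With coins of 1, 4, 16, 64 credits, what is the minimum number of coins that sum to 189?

Use the largest denomination that fits, subtract, and repeat.
189 = 2×64 + 3×16 + 3×4 + 1×1
Total coins = 2 + 3 + 3 + 1 = 9

9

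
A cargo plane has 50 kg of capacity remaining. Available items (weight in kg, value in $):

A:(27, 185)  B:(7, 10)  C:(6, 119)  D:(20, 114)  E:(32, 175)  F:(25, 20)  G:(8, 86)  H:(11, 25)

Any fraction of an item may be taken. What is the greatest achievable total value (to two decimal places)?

Order: C (119/6=19.83) > G (86/8=10.75) > A (185/27=6.85) > D (114/20=5.70) > E (175/32=5.47) > H (25/11=2.27) > B (10/7=1.43) > F (20/25=0.80)
Fill: take C (6 @ 119) → take G (8 @ 86) → take A (27 @ 185) → take 9/20 of D → 51.30; 50/50 used.
Total value = 441.30

441.30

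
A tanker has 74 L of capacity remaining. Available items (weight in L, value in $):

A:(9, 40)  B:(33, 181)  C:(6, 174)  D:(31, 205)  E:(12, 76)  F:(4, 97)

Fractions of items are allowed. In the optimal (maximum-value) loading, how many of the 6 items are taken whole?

4

Sort by value per unit weight and fill in that order.
Order: C (174/6=29.00) > F (97/4=24.25) > D (205/31=6.61) > E (76/12=6.33) > B (181/33=5.48) > A (40/9=4.44)
Fill: take C (6 @ 174) → take F (4 @ 97) → take D (31 @ 205) → take E (12 @ 76) → take 21/33 of B → 115.18; 74/74 used.
4 item(s) taken whole; one partial (take 21/33 of B).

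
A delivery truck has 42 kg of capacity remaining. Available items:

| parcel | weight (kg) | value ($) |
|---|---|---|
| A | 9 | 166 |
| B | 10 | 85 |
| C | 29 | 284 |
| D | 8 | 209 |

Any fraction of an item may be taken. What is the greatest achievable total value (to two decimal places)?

619.83

Greedy by value/weight ratio, highest first.
Order: D (209/8=26.12) > A (166/9=18.44) > C (284/29=9.79) > B (85/10=8.50)
Fill: take D (8 @ 209) → take A (9 @ 166) → take 25/29 of C → 244.83; 42/42 used.
Total value = 619.83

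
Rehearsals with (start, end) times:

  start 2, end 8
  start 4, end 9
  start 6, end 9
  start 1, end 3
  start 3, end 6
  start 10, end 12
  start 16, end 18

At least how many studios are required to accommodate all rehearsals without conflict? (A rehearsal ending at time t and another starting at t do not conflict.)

starts: [1, 2, 3, 4, 6, 10, 16]
ends:   [3, 6, 8, 9, 9, 12, 18]
s1→1 s2→2 e3→1 s3→2 s4→3  — peak 3.

3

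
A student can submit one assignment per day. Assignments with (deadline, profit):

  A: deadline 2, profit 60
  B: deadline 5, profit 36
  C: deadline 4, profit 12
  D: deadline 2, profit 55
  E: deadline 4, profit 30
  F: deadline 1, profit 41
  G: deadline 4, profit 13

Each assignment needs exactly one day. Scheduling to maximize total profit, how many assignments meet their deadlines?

Sort by profit descending; place each in the latest free slot ≤ its deadline.
By profit: A(d2,60), D(d2,55), F(d1,41), B(d5,36), E(d4,30), G(d4,13), C(d4,12)
A→slot 2; D→slot 1; F skipped; B→slot 5; E→slot 4; G→slot 3; C skipped.
5 of 7 scheduled.

5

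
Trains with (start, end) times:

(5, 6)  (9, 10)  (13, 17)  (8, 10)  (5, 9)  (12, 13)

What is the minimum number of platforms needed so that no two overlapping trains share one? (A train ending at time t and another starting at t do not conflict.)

2

starts: [5, 5, 8, 9, 12, 13]
ends:   [6, 9, 10, 10, 13, 17]
s5→1 s5→2  — peak 2.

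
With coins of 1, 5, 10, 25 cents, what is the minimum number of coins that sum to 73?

7

73 = 2×25 + 2×10 + 3×1
Total coins = 2 + 2 + 3 = 7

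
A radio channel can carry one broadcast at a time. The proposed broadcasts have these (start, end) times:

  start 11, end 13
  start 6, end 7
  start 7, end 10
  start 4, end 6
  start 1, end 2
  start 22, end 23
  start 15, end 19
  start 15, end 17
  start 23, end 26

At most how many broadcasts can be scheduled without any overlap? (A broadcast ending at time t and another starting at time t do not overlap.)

Order by finish time; keep every interval that doesn't clash with the previous kept one.
Sorted by end: (1,2)  (4,6)  (6,7)  (7,10)  (11,13)  (15,17)  (15,19)  (22,23)  (23,26)
take (1,2); take (4,6); take (6,7); take (7,10); take (11,13); take (15,17); take (22,23); take (23,26).
Selected 8 broadcasts.

8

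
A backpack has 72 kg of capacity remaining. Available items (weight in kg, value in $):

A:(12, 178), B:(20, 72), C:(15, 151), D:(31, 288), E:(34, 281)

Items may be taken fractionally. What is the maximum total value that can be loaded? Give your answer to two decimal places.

732.71

Ratios (sorted): A 14.83, C 10.07, D 9.29, E 8.26, B 3.60
take A (12 @ 178); take C (15 @ 151); take D (31 @ 288); take 14/34 of E → 115.71. Capacity used 72/72.
Total value = 732.71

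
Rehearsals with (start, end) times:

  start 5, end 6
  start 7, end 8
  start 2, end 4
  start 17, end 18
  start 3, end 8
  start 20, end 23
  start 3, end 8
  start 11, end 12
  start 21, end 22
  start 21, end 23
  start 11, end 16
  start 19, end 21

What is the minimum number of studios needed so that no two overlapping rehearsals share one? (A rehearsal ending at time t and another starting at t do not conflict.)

Events (time:±→running): 2:+→1 3:+→2 3:+→3 … peak 3.

3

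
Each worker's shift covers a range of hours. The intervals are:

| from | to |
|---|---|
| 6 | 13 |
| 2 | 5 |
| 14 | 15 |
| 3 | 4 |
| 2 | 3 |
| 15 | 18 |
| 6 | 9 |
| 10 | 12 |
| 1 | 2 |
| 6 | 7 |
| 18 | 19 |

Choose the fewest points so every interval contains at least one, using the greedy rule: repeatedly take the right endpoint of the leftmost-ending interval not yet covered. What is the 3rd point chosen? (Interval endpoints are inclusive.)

Sort by right endpoint; whenever an interval is uncovered, place a point at its right end.
Sorted: [1,2] [2,3] [3,4] [2,5] [6,7] [6,9] [10,12] [6,13] [14,15] [15,18] [18,19]
{[1,2],[2,3]} hit by 2; {[3,4],[2,5]} hit by 4; {[6,7],[6,9]} hit by 7; {[10,12],[6,13]} hit by 12; {[14,15],[15,18]} hit by 15; {[18,19]} hit by 19.
Points: 2, 4, 7, 12, 15, 19 (6 total).

7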